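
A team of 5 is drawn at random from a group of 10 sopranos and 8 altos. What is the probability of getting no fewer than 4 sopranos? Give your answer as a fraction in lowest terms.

23/102

There are C(18,5) = 8568 ways to choose the 5.
Favorable selections (no fewer than 4 sopranos): C(10,4)·C(8,1) + C(10,5)·C(8,0) = 1680 + 252 = 1932.
Probability = 1932/8568 = 23/102.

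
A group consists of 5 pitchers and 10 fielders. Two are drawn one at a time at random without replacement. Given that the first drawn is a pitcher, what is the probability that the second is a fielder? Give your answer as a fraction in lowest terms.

5/7

After removing one pitcher, 14 remain: 4 pitchers and 10 fielders.
So the probability the next is a fielder is 10/14 = 5/7.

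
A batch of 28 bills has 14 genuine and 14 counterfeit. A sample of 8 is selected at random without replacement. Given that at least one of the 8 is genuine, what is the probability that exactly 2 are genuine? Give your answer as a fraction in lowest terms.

91/1034

Work in counts. Selections with at least one genuine: C(28,8) − C(14,8) = 3108105 − 3003 = 3105102.
Of those, selections where exactly 2 are genuine: C(14,2)·C(14,6) = 91·3003 = 273273.
Conditional probability = 273273/3105102 = 91/1034.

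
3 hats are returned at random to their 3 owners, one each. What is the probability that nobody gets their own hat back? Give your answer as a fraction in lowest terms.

There are 3! = 6 assignments.
By inclusion-exclusion, assignments with no fixed points: C(3,0)·3! − C(3,1)·2! + C(3,2)·1! − C(3,3)·0! = 2.
Probability = 2/6 = 1/3.

1/3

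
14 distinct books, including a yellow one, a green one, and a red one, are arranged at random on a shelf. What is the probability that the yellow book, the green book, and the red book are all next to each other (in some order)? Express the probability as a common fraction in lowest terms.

There are 14! = 87178291200 arrangements.
Treat the three as one block: 12! placements × 3! orders within the block = 479001600·6 = 2874009600.
Probability = 2874009600/87178291200 = 3/91.

3/91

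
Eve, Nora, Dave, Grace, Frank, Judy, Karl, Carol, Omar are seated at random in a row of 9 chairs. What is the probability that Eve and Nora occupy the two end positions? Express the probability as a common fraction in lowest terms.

There are 9! = 362880 arrangements.
Place Eve and Nora at the ends in 2 ways, arrange the remaining 7 in 7! = 5040 ways: 2·5040 = 10080.
Probability = 10080/362880 = 1/36.

1/36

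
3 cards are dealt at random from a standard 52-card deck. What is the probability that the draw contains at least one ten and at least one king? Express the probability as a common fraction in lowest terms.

There are C(52,3) = 22100 possible draws.
By inclusion-exclusion on the complements, draws missing all tens or all kings: C(48,3) + C(48,3) − C(44,3) = 17296 + 17296 − 13244 = 21348.
So draws with at least one of each: 22100 − 21348 = 752, probability 752/22100 = 188/5525.

188/5525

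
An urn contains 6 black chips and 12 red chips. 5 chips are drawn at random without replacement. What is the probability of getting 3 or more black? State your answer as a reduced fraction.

251/1428

There are C(18,5) = 8568 ways to choose the 5.
Favorable selections (3 or more black): C(6,3)·C(12,2) + C(6,4)·C(12,1) + C(6,5)·C(12,0) = 1320 + 180 + 6 = 1506.
Probability = 1506/8568 = 251/1428.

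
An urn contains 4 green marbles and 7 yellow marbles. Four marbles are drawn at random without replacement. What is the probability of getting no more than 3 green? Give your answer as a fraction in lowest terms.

Total selections: C(11,4) = 330.
The complement is exactly 4 green: C(4,4)·C(7,0) = 1.
Probability = 1 − 1/330 = 329/330.

329/330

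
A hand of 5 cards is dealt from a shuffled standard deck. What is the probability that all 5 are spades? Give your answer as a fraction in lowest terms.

33/66640

There are C(52,5) = 2598960 possible 5-card hands.
Hands that are all spades: C(13,5) = 1287.
Probability = 1287/2598960 = 33/66640.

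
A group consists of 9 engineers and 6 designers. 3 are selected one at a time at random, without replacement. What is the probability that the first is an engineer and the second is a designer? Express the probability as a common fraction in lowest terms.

Multiply the conditional probabilities at each draw: 9/15 · 6/14 = 54/210 = 9/35.

9/35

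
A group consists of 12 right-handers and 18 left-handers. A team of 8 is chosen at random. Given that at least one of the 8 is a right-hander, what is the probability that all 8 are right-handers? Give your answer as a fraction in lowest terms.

55/645463

Work in counts. Selections with at least one right-hander: C(30,8) − C(18,8) = 5852925 − 43758 = 5809167.
Of those, selections where all 8 are right-handers: C(12,8) = 495.
Conditional probability = 495/5809167 = 55/645463.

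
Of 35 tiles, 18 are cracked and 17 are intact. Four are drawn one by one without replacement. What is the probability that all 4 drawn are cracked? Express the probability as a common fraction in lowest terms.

Multiply the conditional probabilities at each draw: 18/35 · 17/34 · 16/33 · 15/32 = 73440/1256640 = 9/154.

9/154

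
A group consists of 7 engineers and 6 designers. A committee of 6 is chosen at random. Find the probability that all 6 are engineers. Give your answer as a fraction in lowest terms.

There are C(13,6) = 1716 possible selections.
Selections with all engineers: C(7,6) = 7.
Probability = 7/1716.

7/1716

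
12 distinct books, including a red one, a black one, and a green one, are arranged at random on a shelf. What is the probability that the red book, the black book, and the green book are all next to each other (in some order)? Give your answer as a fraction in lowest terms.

There are 12! = 479001600 arrangements.
Treat the three as one block: 10! placements × 3! orders within the block = 3628800·6 = 21772800.
Probability = 21772800/479001600 = 1/22.

1/22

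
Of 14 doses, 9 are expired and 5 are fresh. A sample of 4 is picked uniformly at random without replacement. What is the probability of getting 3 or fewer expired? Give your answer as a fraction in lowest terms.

125/143

Total selections: C(14,4) = 1001.
The complement is exactly 4 expired: C(9,4)·C(5,0) = 126.
Probability = 1 − 126/1001 = 875/1001 = 125/143.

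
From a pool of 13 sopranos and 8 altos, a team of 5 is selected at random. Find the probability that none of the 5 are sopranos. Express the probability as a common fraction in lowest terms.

There are C(21,5) = 20349 possible selections.
Selections with no sopranos (all altos): C(8,5) = 56.
Probability = 56/20349 = 8/2907.

8/2907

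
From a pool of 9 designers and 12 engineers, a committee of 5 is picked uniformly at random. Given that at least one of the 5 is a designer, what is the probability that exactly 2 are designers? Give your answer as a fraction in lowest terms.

880/2173

Work in counts. Selections with at least one designer: C(21,5) − C(12,5) = 20349 − 792 = 19557.
Of those, selections where exactly 2 are designers: C(9,2)·C(12,3) = 36·220 = 7920.
Conditional probability = 7920/19557 = 880/2173.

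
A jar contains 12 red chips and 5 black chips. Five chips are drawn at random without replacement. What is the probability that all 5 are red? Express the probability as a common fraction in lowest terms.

198/1547

There are C(17,5) = 6188 possible selections.
Selections with all red: C(12,5) = 792.
Probability = 792/6188 = 198/1547.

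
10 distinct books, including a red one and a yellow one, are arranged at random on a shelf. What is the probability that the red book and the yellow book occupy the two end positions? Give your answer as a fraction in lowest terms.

1/45

There are 10! = 3628800 arrangements.
Place the red book and the yellow book at the ends in 2 ways, arrange the remaining 8 in 8! = 40320 ways: 2·40320 = 80640.
Probability = 80640/3628800 = 1/45.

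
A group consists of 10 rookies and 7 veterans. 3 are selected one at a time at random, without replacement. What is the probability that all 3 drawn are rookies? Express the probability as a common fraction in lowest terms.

Multiply the conditional probabilities at each draw: 10/17 · 9/16 · 8/15 = 720/4080 = 3/17.

3/17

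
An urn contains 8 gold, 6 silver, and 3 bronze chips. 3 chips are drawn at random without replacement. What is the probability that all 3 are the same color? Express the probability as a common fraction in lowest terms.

77/680

There are C(17,3) = 680 ways to draw 3 chips.
All same color: C(8,3) + C(6,3) + C(3,3) = 56 + 20 + 1 = 77.
Probability = 77/680.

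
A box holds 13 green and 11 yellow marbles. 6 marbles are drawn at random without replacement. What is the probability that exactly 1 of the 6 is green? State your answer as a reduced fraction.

39/874

Total number of selections: C(24,6) = 134596.
Selections with exactly 1 green: choose 1 of the 13 green and 5 of the 11 yellow, C(13,1)·C(11,5) = 13·462 = 6006.
Probability = 6006/134596 = 39/874.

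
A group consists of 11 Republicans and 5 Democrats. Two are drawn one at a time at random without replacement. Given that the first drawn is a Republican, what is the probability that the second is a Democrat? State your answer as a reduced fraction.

After removing one Republican, 15 remain: 10 Republicans and 5 Democrats.
So the probability the next is a Democrat is 5/15 = 1/3.

1/3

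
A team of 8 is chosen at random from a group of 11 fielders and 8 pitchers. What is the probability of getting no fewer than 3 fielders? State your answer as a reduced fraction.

Total selections: C(19,8) = 75582.
Count the complement (fewer than 3 fielders): C(11,0)·C(8,8) + C(11,1)·C(8,7) + C(11,2)·C(8,6) = 1 + 88 + 1540 = 1629.
Probability = 1 − 1629/75582 = 73953/75582 = 8217/8398.

8217/8398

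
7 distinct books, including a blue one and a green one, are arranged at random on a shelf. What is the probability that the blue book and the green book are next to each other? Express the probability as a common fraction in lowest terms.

2/7

There are 7! = 5040 arrangements.
Treat the blue book and the green book as a block: 6! arrangements of the blocks × 2 orders within the block = 2·720 = 1440.
Probability = 1440/5040 = 2/7.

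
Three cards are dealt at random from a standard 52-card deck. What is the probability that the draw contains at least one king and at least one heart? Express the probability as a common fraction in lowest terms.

33/260

There are C(52,3) = 22100 possible draws.
By inclusion-exclusion on the complements, draws missing all kings or all hearts: C(48,3) + C(39,3) − C(36,3) = 17296 + 9139 − 7140 = 19295.
So draws with at least one of each: 22100 − 19295 = 2805, probability 2805/22100 = 33/260.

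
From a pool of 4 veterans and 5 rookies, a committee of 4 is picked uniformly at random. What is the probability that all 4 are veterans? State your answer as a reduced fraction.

1/126

There are C(9,4) = 126 possible selections.
Selections with all veterans: C(4,4) = 1.
Probability = 1/126.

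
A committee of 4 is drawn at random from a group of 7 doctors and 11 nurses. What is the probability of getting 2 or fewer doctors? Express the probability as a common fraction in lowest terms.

Total selections: C(18,4) = 3060.
Favorable selections (2 or fewer doctors): C(7,0)·C(11,4) + C(7,1)·C(11,3) + C(7,2)·C(11,2) = 330 + 1155 + 1155 = 2640.
Probability = 2640/3060 = 44/51.

44/51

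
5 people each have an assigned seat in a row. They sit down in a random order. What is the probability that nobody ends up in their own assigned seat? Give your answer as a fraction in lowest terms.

There are 5! = 120 seatings.
By inclusion-exclusion, seatings with no fixed points: C(5,0)·5! − C(5,1)·4! + C(5,2)·3! − C(5,3)·2! + C(5,4)·1! − C(5,5)·0! = 44.
Probability = 44/120 = 11/30.

11/30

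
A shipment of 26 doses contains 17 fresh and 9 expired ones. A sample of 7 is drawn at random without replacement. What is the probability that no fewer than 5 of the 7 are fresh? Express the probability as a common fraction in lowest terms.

Total selections: C(26,7) = 657800.
Favorable selections (no fewer than 5 fresh): C(17,5)·C(9,2) + C(17,6)·C(9,1) + C(17,7)·C(9,0) = 222768 + 111384 + 19448 = 353600.
Probability = 353600/657800 = 136/253.

136/253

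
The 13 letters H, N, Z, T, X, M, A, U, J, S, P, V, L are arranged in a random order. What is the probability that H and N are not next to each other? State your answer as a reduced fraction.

11/13

There are 13! = 6227020800 arrangements.
Arrangements with H and N adjacent: 2·12! = 958003200.
So not adjacent: 6227020800 − 958003200 = 5269017600, probability 5269017600/6227020800 = 11/13.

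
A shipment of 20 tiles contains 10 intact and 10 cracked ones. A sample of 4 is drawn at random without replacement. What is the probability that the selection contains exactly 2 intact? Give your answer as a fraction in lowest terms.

The sample space is all 4-subsets of the 20: C(20,4) = 4845.
Selections with exactly 2 intact: choose 2 of the 10 intact and 2 of the 10 cracked, C(10,2)·C(10,2) = 45·45 = 2025.
Probability = 2025/4845 = 135/323.

135/323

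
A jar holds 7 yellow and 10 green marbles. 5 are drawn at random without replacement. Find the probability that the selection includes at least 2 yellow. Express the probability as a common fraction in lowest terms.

319/442

Total selections: C(17,5) = 6188.
Count the complement (fewer than 2 yellow): C(7,0)·C(10,5) + C(7,1)·C(10,4) = 252 + 1470 = 1722.
Probability = 1 − 1722/6188 = 4466/6188 = 319/442.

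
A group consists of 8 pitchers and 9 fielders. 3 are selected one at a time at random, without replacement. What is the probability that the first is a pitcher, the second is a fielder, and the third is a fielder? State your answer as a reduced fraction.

Multiply the conditional probabilities at each draw: 8/17 · 9/16 · 8/15 = 576/4080 = 12/85.

12/85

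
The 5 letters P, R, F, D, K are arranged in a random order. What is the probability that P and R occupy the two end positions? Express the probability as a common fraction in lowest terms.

1/10

There are 5! = 120 arrangements.
Place P and R at the ends in 2 ways, arrange the remaining 3 in 3! = 6 ways: 2·6 = 12.
Probability = 12/120 = 1/10.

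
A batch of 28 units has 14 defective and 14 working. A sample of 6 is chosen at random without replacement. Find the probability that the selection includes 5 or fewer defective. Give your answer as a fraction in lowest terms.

There are C(28,6) = 376740 ways to choose the 6.
The complement is exactly 6 defective: C(14,6)·C(14,0) = 3003.
Probability = 1 − 3003/376740 = 373737/376740 = 1369/1380.

1369/1380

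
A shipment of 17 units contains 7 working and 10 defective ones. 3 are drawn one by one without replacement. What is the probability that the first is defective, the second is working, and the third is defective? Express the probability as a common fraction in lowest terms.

21/136

Multiply the conditional probabilities at each draw: 10/17 · 7/16 · 9/15 = 630/4080 = 21/136.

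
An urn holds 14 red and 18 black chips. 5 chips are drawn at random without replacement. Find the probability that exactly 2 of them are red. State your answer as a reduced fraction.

There are C(32,5) = 201376 ways to choose 5 from 32.
Selections with exactly 2 red: choose 2 of the 14 red and 3 of the 18 black, C(14,2)·C(18,3) = 91·816 = 74256.
Probability = 74256/201376 = 663/1798.

663/1798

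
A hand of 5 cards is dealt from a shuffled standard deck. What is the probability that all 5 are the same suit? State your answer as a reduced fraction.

There are C(52,5) = 2598960 possible 5-card hands.
Hands of one suit: 4 suits × C(13,5) = 4·1287 = 5148.
Probability = 5148/2598960 = 33/16660.

33/16660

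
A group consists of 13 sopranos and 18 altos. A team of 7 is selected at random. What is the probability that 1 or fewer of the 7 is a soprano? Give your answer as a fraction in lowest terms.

Total selections: C(31,7) = 2629575.
Favorable selections (1 or fewer soprano): C(13,0)·C(18,7) + C(13,1)·C(18,6) = 31824 + 241332 = 273156.
Probability = 273156/2629575 = 7004/67425.

7004/67425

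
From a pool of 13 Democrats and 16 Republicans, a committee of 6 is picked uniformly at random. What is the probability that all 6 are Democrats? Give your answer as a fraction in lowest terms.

11/3045

There are C(29,6) = 475020 possible selections.
Selections with all Democrats: C(13,6) = 1716.
Probability = 1716/475020 = 11/3045.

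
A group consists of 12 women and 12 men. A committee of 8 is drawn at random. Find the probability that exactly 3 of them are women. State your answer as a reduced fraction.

1760/7429

Total number of selections: C(24,8) = 735471.
Selections with exactly 3 women: choose 3 of the 12 women and 5 of the 12 men, C(12,3)·C(12,5) = 220·792 = 174240.
Probability = 174240/735471 = 1760/7429.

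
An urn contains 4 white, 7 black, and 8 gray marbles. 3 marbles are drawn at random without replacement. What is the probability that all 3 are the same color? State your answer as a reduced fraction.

There are C(19,3) = 969 ways to draw 3 marbles.
All same color: C(4,3) + C(7,3) + C(8,3) = 4 + 35 + 56 = 95.
Probability = 95/969 = 5/51.

5/51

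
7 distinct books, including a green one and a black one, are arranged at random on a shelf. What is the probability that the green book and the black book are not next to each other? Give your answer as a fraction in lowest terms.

There are 7! = 5040 arrangements.
Arrangements with the green book and the black book adjacent: 2·6! = 1440.
So not adjacent: 5040 − 1440 = 3600, probability 3600/5040 = 5/7.

5/7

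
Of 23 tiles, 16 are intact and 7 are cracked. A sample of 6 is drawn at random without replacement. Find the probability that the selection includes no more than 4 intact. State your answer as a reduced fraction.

There are C(23,6) = 100947 ways to choose the 6.
Count the complement (more than 4 intact): C(16,5)·C(7,1) + C(16,6)·C(7,0) = 30576 + 8008 = 38584.
Probability = 1 − 38584/100947 = 62363/100947 = 8909/14421.

8909/14421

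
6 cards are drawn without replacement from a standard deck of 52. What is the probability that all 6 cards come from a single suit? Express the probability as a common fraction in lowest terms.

66/195755

There are C(52,6) = 20358520 possible 6-card hands.
Hands of one suit: 4 suits × C(13,6) = 4·1716 = 6864.
Probability = 6864/20358520 = 66/195755.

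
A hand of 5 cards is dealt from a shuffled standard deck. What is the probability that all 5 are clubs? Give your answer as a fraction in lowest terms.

33/66640

There are C(52,5) = 2598960 possible 5-card hands.
Hands that are all clubs: C(13,5) = 1287.
Probability = 1287/2598960 = 33/66640.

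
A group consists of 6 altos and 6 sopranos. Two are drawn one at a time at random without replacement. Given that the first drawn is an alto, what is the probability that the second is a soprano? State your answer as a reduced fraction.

After removing one alto, 11 remain: 5 altos and 6 sopranos.
So the probability the next is a soprano is 6/11.

6/11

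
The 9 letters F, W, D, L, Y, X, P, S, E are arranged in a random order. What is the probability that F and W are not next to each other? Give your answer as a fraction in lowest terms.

7/9

There are 9! = 362880 arrangements.
Arrangements with F and W adjacent: 2·8! = 80640.
So not adjacent: 362880 − 80640 = 282240, probability 282240/362880 = 7/9.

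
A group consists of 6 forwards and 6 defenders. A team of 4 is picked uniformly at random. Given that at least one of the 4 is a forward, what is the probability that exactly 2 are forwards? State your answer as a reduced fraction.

15/32

Work in counts. Selections with at least one forward: C(12,4) − C(6,4) = 495 − 15 = 480.
Of those, selections where exactly 2 are forwards: C(6,2)·C(6,2) = 15·15 = 225.
Conditional probability = 225/480 = 15/32.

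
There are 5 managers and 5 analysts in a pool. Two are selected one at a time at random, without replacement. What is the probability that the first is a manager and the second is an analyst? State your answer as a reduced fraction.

Multiply the conditional probabilities at each draw: 5/10 · 5/9 = 25/90 = 5/18.

5/18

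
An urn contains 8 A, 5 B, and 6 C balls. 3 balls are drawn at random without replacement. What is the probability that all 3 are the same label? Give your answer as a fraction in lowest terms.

86/969

There are C(19,3) = 969 ways to draw 3 balls.
All same label: C(8,3) + C(5,3) + C(6,3) = 56 + 10 + 20 = 86.
Probability = 86/969.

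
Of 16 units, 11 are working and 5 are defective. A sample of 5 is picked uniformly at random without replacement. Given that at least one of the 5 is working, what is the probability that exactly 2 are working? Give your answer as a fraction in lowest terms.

Work in counts. Selections with at least one working: C(16,5) − C(5,5) = 4368 − 1 = 4367.
Of those, selections where exactly 2 are working: C(11,2)·C(5,3) = 55·10 = 550.
Conditional probability = 550/4367 = 50/397.

50/397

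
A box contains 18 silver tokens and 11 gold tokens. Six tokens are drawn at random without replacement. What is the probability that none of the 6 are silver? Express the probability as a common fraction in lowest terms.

There are C(29,6) = 475020 possible selections.
Selections with no silver (all gold): C(11,6) = 462.
Probability = 462/475020 = 11/11310.

11/11310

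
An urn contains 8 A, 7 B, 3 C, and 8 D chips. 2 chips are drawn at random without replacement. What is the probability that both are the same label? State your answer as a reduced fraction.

16/65

There are C(26,2) = 325 ways to draw 2 chips.
All same label: C(8,2) + C(7,2) + C(3,2) + C(8,2) = 28 + 21 + 3 + 28 = 80.
Probability = 80/325 = 16/65.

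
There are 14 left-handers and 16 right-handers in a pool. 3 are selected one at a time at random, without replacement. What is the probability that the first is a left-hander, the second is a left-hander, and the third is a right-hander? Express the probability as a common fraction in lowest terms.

Multiply the conditional probabilities at each draw: 14/30 · 13/29 · 16/28 = 2912/24360 = 52/435.

52/435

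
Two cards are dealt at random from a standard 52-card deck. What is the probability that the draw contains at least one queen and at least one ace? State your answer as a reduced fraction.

8/663

There are C(52,2) = 1326 possible draws.
By inclusion-exclusion on the complements, draws missing all queens or all aces: C(48,2) + C(48,2) − C(44,2) = 1128 + 1128 − 946 = 1310.
So draws with at least one of each: 1326 − 1310 = 16, probability 16/1326 = 8/663.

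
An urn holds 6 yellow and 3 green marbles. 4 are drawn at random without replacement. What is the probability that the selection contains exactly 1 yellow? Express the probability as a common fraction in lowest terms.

There are C(9,4) = 126 ways to choose 4 from 9.
Selections with exactly 1 yellow: choose 1 of the 6 yellow and 3 of the 3 green, C(6,1)·C(3,3) = 6·1 = 6.
Probability = 6/126 = 1/21.

1/21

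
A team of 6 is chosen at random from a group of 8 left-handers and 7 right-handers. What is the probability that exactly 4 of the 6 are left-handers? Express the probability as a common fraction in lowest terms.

The sample space is all 6-subsets of the 15: C(15,6) = 5005.
Selections with exactly 4 left-handers: choose 4 of the 8 left-handers and 2 of the 7 right-handers, C(8,4)·C(7,2) = 70·21 = 1470.
Probability = 1470/5005 = 42/143.

42/143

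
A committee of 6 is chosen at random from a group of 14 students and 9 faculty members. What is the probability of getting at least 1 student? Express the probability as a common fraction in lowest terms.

Total selections: C(23,6) = 100947.
The complement is all 6 are faculty members: C(9,6) = 84.
Probability = 1 − 84/100947 = 100863/100947 = 4803/4807.

4803/4807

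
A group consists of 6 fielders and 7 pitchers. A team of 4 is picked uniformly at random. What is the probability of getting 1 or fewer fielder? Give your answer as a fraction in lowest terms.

Total selections: C(13,4) = 715.
Favorable selections (1 or fewer fielder): C(6,0)·C(7,4) + C(6,1)·C(7,3) = 35 + 210 = 245.
Probability = 245/715 = 49/143.

49/143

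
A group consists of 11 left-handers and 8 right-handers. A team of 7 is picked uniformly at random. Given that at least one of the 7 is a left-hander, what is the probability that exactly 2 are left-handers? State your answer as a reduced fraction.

14/229

Work in counts. Selections with at least one left-hander: C(19,7) − C(8,7) = 50388 − 8 = 50380.
Of those, selections where exactly 2 are left-handers: C(11,2)·C(8,5) = 55·56 = 3080.
Conditional probability = 3080/50380 = 14/229.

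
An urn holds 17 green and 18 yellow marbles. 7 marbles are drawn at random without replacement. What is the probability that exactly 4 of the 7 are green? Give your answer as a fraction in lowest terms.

There are C(35,7) = 6724520 ways to choose 7 from 35.
Selections with exactly 4 green: choose 4 of the 17 green and 3 of the 18 yellow, C(17,4)·C(18,3) = 2380·816 = 1942080.
Probability = 1942080/6724520 = 2856/9889.

2856/9889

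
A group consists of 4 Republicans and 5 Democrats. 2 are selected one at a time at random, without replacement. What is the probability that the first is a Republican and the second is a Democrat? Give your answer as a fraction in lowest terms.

5/18

Multiply the conditional probabilities at each draw: 4/9 · 5/8 = 20/72 = 5/18.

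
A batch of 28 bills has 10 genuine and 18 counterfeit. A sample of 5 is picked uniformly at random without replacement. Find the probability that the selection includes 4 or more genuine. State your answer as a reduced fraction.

8/195

Total selections: C(28,5) = 98280.
Favorable selections (4 or more genuine): C(10,4)·C(18,1) + C(10,5)·C(18,0) = 3780 + 252 = 4032.
Probability = 4032/98280 = 8/195.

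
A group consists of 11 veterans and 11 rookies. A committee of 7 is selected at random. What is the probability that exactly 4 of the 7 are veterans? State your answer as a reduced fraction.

There are C(22,7) = 170544 ways to choose 7 from 22.
Selections with exactly 4 veterans: choose 4 of the 11 veterans and 3 of the 11 rookies, C(11,4)·C(11,3) = 330·165 = 54450.
Probability = 54450/170544 = 825/2584.

825/2584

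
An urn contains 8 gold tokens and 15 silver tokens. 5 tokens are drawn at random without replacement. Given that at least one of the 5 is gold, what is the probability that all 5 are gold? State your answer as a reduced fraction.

Work in counts. Selections with at least one gold: C(23,5) − C(15,5) = 33649 − 3003 = 30646.
Of those, selections where all 5 are gold: C(8,5) = 56.
Conditional probability = 56/30646 = 4/2189.

4/2189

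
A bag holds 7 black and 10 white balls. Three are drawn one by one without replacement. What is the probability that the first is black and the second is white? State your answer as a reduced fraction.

Multiply the conditional probabilities at each draw: 7/17 · 10/16 = 70/272 = 35/136.

35/136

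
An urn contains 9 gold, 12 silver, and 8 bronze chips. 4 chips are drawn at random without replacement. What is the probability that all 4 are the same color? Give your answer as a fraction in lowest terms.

There are C(29,4) = 23751 ways to draw 4 chips.
All same color: C(9,4) + C(12,4) + C(8,4) = 126 + 495 + 70 = 691.
Probability = 691/23751.

691/23751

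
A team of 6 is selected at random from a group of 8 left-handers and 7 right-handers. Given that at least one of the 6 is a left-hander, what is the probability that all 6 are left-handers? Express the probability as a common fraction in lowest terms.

2/357

Work in counts. Selections with at least one left-hander: C(15,6) − C(7,6) = 5005 − 7 = 4998.
Of those, selections where all 6 are left-handers: C(8,6) = 28.
Conditional probability = 28/4998 = 2/357.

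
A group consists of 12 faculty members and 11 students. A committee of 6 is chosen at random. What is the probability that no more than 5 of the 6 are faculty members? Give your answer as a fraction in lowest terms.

Total selections: C(23,6) = 100947.
The complement is exactly 6 faculty members: C(12,6)·C(11,0) = 924.
Probability = 1 − 924/100947 = 100023/100947 = 433/437.

433/437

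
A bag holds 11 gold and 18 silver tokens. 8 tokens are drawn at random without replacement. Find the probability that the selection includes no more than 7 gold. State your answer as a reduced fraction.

26012/26013

Total selections: C(29,8) = 4292145.
Favorable selections (no more than 7 gold): C(11,0)·C(18,8) + C(11,1)·C(18,7) + C(11,2)·C(18,6) + C(11,3)·C(18,5) + C(11,4)·C(18,4) + C(11,5)·C(18,3) + C(11,6)·C(18,2) + C(11,7)·C(18,1) = 43758 + 350064 + 1021020 + 1413720 + 1009800 + 376992 + 70686 + 5940 = 4291980.
Probability = 4291980/4292145 = 26012/26013.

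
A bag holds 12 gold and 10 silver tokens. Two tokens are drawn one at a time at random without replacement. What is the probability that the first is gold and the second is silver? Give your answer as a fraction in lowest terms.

20/77

Multiply the conditional probabilities at each draw: 12/22 · 10/21 = 120/462 = 20/77.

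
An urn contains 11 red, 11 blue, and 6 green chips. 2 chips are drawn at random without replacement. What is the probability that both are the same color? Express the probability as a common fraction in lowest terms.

There are C(28,2) = 378 ways to draw 2 chips.
All same color: C(11,2) + C(11,2) + C(6,2) = 55 + 55 + 15 = 125.
Probability = 125/378.

125/378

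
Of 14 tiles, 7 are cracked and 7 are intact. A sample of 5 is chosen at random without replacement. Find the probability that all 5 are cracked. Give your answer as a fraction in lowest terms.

There are C(14,5) = 2002 possible selections.
Selections with all cracked: C(7,5) = 21.
Probability = 21/2002 = 3/286.

3/286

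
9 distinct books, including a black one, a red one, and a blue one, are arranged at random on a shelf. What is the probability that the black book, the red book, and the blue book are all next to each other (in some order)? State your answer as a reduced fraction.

There are 9! = 362880 arrangements.
Treat the three as one block: 7! placements × 3! orders within the block = 5040·6 = 30240.
Probability = 30240/362880 = 1/12.

1/12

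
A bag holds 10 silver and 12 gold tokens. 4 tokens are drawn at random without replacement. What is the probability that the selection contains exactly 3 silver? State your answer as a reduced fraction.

There are C(22,4) = 7315 ways to choose 4 from 22.
Selections with exactly 3 silver: choose 3 of the 10 silver and 1 of the 12 gold, C(10,3)·C(12,1) = 120·12 = 1440.
Probability = 1440/7315 = 288/1463.

288/1463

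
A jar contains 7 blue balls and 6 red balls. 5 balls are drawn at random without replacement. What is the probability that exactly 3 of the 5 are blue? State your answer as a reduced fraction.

175/429

The sample space is all 5-subsets of the 13: C(13,5) = 1287.
Selections with exactly 3 blue: choose 3 of the 7 blue and 2 of the 6 red, C(7,3)·C(6,2) = 35·15 = 525.
Probability = 525/1287 = 175/429.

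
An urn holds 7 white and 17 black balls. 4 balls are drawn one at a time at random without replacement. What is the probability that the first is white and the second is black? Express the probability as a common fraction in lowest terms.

Multiply the conditional probabilities at each draw: 7/24 · 17/23 = 119/552.

119/552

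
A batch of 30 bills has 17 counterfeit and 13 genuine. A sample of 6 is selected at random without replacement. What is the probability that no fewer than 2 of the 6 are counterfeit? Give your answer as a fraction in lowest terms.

2924/3045

There are C(30,6) = 593775 ways to choose the 6.
Count the complement (fewer than 2 counterfeit): C(17,0)·C(13,6) + C(17,1)·C(13,5) = 1716 + 21879 = 23595.
Probability = 1 − 23595/593775 = 570180/593775 = 2924/3045.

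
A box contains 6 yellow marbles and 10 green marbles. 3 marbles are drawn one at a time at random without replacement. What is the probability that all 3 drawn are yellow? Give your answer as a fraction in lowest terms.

1/28

Multiply the conditional probabilities at each draw: 6/16 · 5/15 · 4/14 = 120/3360 = 1/28.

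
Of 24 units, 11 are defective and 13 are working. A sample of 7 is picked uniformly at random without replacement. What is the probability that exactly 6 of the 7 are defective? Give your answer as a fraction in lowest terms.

There are C(24,7) = 346104 ways to choose 7 from 24.
Selections with exactly 6 defective: choose 6 of the 11 defective and 1 of the 13 working, C(11,6)·C(13,1) = 462·13 = 6006.
Probability = 6006/346104 = 91/5244.

91/5244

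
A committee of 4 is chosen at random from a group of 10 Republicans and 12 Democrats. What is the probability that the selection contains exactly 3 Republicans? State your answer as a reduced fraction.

288/1463

There are C(22,4) = 7315 ways to choose 4 from 22.
Selections with exactly 3 Republicans: choose 3 of the 10 Republicans and 1 of the 12 Democrats, C(10,3)·C(12,1) = 120·12 = 1440.
Probability = 1440/7315 = 288/1463.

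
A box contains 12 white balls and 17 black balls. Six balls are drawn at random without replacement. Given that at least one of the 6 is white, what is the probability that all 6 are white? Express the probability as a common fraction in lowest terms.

Work in counts. Selections with at least one white: C(29,6) − C(17,6) = 475020 − 12376 = 462644.
Of those, selections where all 6 are white: C(12,6) = 924.
Conditional probability = 924/462644 = 33/16523.

33/16523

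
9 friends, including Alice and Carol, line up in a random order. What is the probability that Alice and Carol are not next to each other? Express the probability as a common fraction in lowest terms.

There are 9! = 362880 arrangements.
Arrangements with Alice and Carol adjacent: 2·8! = 80640.
So not adjacent: 362880 − 80640 = 282240, probability 282240/362880 = 7/9.

7/9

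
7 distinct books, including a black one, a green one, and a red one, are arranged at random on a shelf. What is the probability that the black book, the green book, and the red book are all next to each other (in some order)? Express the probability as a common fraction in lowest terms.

1/7

There are 7! = 5040 arrangements.
Treat the three as one block: 5! placements × 3! orders within the block = 120·6 = 720.
Probability = 720/5040 = 1/7.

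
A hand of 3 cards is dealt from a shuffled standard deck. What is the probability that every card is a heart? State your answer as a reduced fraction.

There are C(52,3) = 22100 possible 3-card hands.
Hands that are all hearts: C(13,3) = 286.
Probability = 286/22100 = 11/850.

11/850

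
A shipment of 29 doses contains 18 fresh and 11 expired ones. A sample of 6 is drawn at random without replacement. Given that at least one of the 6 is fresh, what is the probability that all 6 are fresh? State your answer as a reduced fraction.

442/11299

Work in counts. Selections with at least one fresh: C(29,6) − C(11,6) = 475020 − 462 = 474558.
Of those, selections where all 6 are fresh: C(18,6) = 18564.
Conditional probability = 18564/474558 = 442/11299.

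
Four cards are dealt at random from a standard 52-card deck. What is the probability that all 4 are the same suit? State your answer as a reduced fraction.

44/4165

There are C(52,4) = 270725 possible 4-card hands.
Hands of one suit: 4 suits × C(13,4) = 4·715 = 2860.
Probability = 2860/270725 = 44/4165.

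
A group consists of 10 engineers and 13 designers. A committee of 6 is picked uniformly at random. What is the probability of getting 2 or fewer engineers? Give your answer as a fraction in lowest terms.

1417/3059

Total selections: C(23,6) = 100947.
Favorable selections (2 or fewer engineers): C(10,0)·C(13,6) + C(10,1)·C(13,5) + C(10,2)·C(13,4) = 1716 + 12870 + 32175 = 46761.
Probability = 46761/100947 = 1417/3059.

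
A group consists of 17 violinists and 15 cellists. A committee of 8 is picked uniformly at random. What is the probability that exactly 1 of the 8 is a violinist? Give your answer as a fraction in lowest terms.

There are C(32,8) = 10518300 ways to choose 8 from 32.
Selections with exactly 1 violinist: choose 1 of the 17 violinists and 7 of the 15 cellists, C(17,1)·C(15,7) = 17·6435 = 109395.
Probability = 109395/10518300 = 187/17980.

187/17980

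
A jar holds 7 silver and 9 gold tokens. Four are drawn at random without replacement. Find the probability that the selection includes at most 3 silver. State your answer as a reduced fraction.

There are C(16,4) = 1820 ways to choose the 4.
Favorable selections (at most 3 silver): C(7,0)·C(9,4) + C(7,1)·C(9,3) + C(7,2)·C(9,2) + C(7,3)·C(9,1) = 126 + 588 + 756 + 315 = 1785.
Probability = 1785/1820 = 51/52.

51/52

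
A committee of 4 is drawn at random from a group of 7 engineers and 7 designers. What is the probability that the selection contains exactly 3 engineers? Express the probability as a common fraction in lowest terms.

Total number of selections: C(14,4) = 1001.
Selections with exactly 3 engineers: choose 3 of the 7 engineers and 1 of the 7 designers, C(7,3)·C(7,1) = 35·7 = 245.
Probability = 245/1001 = 35/143.

35/143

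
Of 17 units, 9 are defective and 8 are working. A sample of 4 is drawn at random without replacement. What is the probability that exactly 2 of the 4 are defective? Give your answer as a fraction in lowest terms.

36/85

Total number of selections: C(17,4) = 2380.
Selections with exactly 2 defective: choose 2 of the 9 defective and 2 of the 8 working, C(9,2)·C(8,2) = 36·28 = 1008.
Probability = 1008/2380 = 36/85.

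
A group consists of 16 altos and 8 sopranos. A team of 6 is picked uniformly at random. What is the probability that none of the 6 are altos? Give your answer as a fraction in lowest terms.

There are C(24,6) = 134596 possible selections.
Selections with no altos (all sopranos): C(8,6) = 28.
Probability = 28/134596 = 1/4807.

1/4807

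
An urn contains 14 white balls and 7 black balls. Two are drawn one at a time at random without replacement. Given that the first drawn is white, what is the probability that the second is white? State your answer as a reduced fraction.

13/20

After removing one white, 20 remain: 13 white and 7 black.
So the probability the next is white is 13/20.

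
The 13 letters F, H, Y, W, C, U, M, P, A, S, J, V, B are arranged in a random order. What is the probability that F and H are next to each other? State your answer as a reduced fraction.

2/13

There are 13! = 6227020800 arrangements.
Treat F and H as a block: 12! arrangements of the blocks × 2 orders within the block = 2·479001600 = 958003200.
Probability = 958003200/6227020800 = 2/13.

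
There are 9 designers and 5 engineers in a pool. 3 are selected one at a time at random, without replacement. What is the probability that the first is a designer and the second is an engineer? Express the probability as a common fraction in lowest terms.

45/182

Multiply the conditional probabilities at each draw: 9/14 · 5/13 = 45/182.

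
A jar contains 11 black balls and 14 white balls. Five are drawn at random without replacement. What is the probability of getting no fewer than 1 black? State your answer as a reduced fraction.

Total selections: C(25,5) = 53130.
The complement is all 5 are white: C(14,5) = 2002.
Probability = 1 − 2002/53130 = 51128/53130 = 332/345.

332/345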